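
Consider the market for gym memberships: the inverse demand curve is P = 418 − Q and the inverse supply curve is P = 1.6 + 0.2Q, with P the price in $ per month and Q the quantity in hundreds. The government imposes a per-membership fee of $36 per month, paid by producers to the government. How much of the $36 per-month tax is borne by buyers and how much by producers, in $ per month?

Inverting to Q(P) form: Qd = 418 − P; Qs = 5P − 8.
Without the tax, 418 − P = 5P − 8 gives 6P = 426, so P* = $71 and Q* = 347.
With the tax collected from producers, supply shifts: Qs = 5(P − 36) − 8.
New equilibrium: buyers pay $101, producers receive $65, Q = 317. (Wedge: Pb − Ps = 36.)
Burden on buyers: $30; on producers: $6. (They sum to $36.)

Buyers bear $30 per month; producers bear $6 per month.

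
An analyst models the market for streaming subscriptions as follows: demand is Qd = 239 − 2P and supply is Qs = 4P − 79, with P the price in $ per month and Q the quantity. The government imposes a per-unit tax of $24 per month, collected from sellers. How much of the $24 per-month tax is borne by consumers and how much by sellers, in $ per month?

Consumers bear $16 per month; sellers bear $8 per month.

Before the tax: set 239 − 2P = 4P − 79 → P* = $53, Q* = 133.
With the tax collected from sellers, supply shifts: Qs = 4(P − 24) − 79.
New equilibrium: consumers pay $69, sellers receive $45, Q = 101. (Wedge: Pb − Ps = 24.)
Burden on consumers: $16; on sellers: $8. (They sum to $24.)
The less price-elastic side of the market bears the larger share of a per-unit tax.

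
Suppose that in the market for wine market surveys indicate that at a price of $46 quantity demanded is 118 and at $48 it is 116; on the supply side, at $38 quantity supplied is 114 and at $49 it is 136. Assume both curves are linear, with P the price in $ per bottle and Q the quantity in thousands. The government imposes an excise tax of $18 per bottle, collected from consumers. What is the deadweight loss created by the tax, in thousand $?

Deadweight loss = $108 thousand.

Demand slope: (116 − 118)/(48 − 46) = -1, so Qd = 164 − P.
Supply slope: (136 − 114)/(49 − 38) = 2, so Qs = 2P + 38.
Without the tax, 164 − P = 2P + 38 gives 3P = 126, so P* = $42 and Q* = 122.
With the tax collected from consumers, demand (in seller-price terms) shifts: Qd = 164 − (P + 18).
Solving gives Q = 110 with consumers paying $54 and suppliers receiving $36 (the $18 wedge).
Quantity falls by |ΔQ| = |122 − 110| = 12.
DWL = ½ · t · |ΔQ| = ½ · 18 · 12 = $108.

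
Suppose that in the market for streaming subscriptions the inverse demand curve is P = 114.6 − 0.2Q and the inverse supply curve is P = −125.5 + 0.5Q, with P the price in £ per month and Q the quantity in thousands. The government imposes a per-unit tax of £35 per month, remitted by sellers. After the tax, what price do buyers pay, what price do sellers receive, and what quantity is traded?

Buyers pay £56; sellers receive £21; quantity = 293.

Inverting to Q(P) form: Qd = 573 − 5P; Qs = 2P + 251.
Without the tax, 573 − 5P = 2P + 251 gives 7P = 322, so P* = £46 and Q* = 343.
With the tax collected from sellers, supply shifts: Qs = 2(P − 35) + 251.
New equilibrium: buyers pay £56, sellers receive £21, Q = 293. (Wedge: Pb − Ps = 35.)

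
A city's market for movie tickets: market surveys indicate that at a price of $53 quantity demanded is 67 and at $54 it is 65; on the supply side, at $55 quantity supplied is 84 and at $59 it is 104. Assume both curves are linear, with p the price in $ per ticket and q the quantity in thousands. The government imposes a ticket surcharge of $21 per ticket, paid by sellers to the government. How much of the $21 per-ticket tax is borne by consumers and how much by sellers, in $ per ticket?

Demand slope: (65 − 67)/(54 − 53) = -2, so qd = 173 − 2p.
Supply slope: (104 − 84)/(59 − 55) = 5, so qs = 5p − 191.
Without the tax, 173 − 2p = 5p − 191 gives 7p = 364, so p* = $52 and q* = 69.
With the tax collected from sellers, supply shifts: qs = 5(p − 21) − 191.
Solving gives q = 39 with consumers paying $67 and sellers receiving $46 (the $21 wedge).
Burden on consumers: $15; on sellers: $6. (They sum to $21.)
The less price-elastic side of the market bears the larger share of a per-unit tax.

Consumers bear $15 per ticket; sellers bear $6 per ticket.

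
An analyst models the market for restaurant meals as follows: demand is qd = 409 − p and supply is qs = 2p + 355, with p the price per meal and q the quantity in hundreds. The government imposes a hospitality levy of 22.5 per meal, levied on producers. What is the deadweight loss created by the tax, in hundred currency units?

Deadweight loss = 168.75 hundred.

Before the tax: set 409 − p = 2p + 355 → p* = 18, q* = 391.
With the tax collected from producers, supply shifts: qs = 2(p − 22.5) + 355.
Solving gives q = 376 with buyers paying 33 and producers receiving 10.5 (the 22.5 wedge).
Quantity falls by |ΔQ| = |391 − 376| = 15.
DWL = ½ · t · |ΔQ| = ½ · 22.5 · 15 = 168.75.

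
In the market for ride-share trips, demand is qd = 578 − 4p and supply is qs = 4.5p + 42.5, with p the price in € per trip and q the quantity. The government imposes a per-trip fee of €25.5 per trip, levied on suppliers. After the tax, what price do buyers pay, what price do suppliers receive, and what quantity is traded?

Buyers pay €76.5; suppliers receive €51; quantity = 272.

Without the tax, 578 − 4p = 4.5p + 42.5 gives 8.5p = 535.5, so p* = €63 and q* = 326.
With the tax collected from suppliers, supply shifts: qs = 4.5(p − 25.5) + 42.5.
Solving gives q = 272 with buyers paying €76.5 and suppliers receiving €51 (the €25.5 wedge).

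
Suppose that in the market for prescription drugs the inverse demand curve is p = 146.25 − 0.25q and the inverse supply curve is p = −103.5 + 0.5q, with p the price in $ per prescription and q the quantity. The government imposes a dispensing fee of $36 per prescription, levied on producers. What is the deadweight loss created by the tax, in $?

Deadweight loss = $864.

Rewrite in direct form: qd = 585 − 4p and qs = 2p + 207.
Before the tax: set 585 − 4p = 2p + 207 → p* = $63, q* = 333.
With the tax collected from producers, supply shifts: qs = 2(p − 36) + 207.
Solving gives q = 285 with consumers paying $75 and producers receiving $39 (the $36 wedge).
Quantity falls by |ΔQ| = |333 − 285| = 48.
DWL = ½ · t · |ΔQ| = ½ · 36 · 48 = $864.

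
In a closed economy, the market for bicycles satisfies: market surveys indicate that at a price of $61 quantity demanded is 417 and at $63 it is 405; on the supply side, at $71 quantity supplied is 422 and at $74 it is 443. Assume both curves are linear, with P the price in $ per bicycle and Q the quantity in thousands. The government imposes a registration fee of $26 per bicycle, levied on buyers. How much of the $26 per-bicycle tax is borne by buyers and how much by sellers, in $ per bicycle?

Buyers bear $14 per bicycle; sellers bear $12 per bicycle.

Demand slope: (405 − 417)/(63 − 61) = -6, so Qd = 783 − 6P.
Supply slope: (443 − 422)/(74 − 71) = 7, so Qs = 7P − 75.
Before the tax: set 783 − 6P = 7P − 75 → P* = $66, Q* = 387.
With the tax collected from buyers, demand (in seller-price terms) shifts: Qd = 783 − 6(P + 26).
New equilibrium: buyers pay $80, sellers receive $54, Q = 303. (Wedge: Pb − Ps = 26.)
Burden on buyers: $14; on sellers: $12. (They sum to $26.)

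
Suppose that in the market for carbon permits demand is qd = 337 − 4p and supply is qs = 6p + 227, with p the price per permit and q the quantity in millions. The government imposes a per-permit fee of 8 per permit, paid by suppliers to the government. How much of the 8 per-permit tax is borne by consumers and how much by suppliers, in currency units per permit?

Without the tax, 337 − 4p = 6p + 227 gives 10p = 110, so p* = 11 and q* = 293.
With the tax collected from suppliers, supply shifts: qs = 6(p − 8) + 227.
Solving gives q = 273.8 with consumers paying 15.8 and suppliers receiving 7.8 (the 8 wedge).
Burden on consumers: 4.8; on suppliers: 3.2. (They sum to 8.)

Consumers bear 4.8 per permit; suppliers bear 3.2 per permit.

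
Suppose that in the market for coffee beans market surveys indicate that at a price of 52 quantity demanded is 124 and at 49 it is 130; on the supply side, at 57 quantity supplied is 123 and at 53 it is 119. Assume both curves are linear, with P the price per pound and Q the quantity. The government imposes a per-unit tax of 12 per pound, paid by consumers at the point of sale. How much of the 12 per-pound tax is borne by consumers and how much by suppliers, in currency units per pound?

Consumers bear 4 per pound; suppliers bear 8 per pound.

Demand slope: (130 − 124)/(49 − 52) = -2, so Qd = 228 − 2P.
Supply slope: (119 − 123)/(53 − 57) = 1, so Qs = P + 66.
Without the tax, 228 − 2P = P + 66 gives 3P = 162, so P* = 54 and Q* = 120.
With the tax collected from consumers, demand (in seller-price terms) shifts: Qd = 228 − 2(P + 12).
New equilibrium: consumers pay 58, suppliers receive 46, Q = 112. (Wedge: Pb − Ps = 12.)
Burden on consumers: 4; on suppliers: 8. (They sum to 12.)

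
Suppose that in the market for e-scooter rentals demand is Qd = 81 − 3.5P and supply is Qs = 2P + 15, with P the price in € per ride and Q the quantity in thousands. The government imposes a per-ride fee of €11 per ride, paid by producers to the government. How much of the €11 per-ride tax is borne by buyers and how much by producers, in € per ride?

Buyers bear €4 per ride; producers bear €7 per ride.

Before the tax: set 81 − 3.5P = 2P + 15 → P* = €12, Q* = 39.
With the tax collected from producers, supply shifts: Qs = 2(P − 11) + 15.
Solving gives Q = 25 with buyers paying €16 and producers receiving €5 (the €11 wedge).
Burden on buyers: €4; on producers: €7. (They sum to €11.)
The less price-elastic side of the market bears the larger share of a per-unit tax.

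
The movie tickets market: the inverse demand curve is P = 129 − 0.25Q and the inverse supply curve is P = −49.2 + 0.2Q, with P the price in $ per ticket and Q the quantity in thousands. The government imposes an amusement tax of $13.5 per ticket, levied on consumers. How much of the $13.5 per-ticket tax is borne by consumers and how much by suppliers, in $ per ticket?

Consumers bear $7.5 per ticket; suppliers bear $6 per ticket.

Rewrite in direct form: Qd = 516 − 4P and Qs = 5P + 246.
Without the tax, 516 − 4P = 5P + 246 gives 9P = 270, so P* = $30 and Q* = 396.
With the tax collected from consumers, demand (in seller-price terms) shifts: Qd = 516 − 4(P + 13.5).
Solving gives Q = 366 with consumers paying $37.5 and suppliers receiving $24 (the $13.5 wedge).
Burden on consumers: $7.5; on suppliers: $6. (They sum to $13.5.)
The less price-elastic side of the market bears the larger share of a per-unit tax.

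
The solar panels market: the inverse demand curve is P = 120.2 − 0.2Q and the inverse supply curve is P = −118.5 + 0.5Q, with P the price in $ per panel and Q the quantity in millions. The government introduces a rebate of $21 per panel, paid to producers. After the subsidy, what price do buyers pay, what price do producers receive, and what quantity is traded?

Inverting to Q(P) form: Qd = 601 − 5P; Qs = 2P + 237.
Without the subsidy, 601 − 5P = 2P + 237 gives 7P = 364, so P* = $52 and Q* = 341.
With a per-unit subsidy paid to producers, each receives P + 21 per unit sold, so supply becomes Qs = 2(P + 21) + 237.
Solving gives Q = 371 with buyers paying $46 and producers receiving $67 (the $21 wedge).

Buyers pay $46; producers receive $67; quantity = 371.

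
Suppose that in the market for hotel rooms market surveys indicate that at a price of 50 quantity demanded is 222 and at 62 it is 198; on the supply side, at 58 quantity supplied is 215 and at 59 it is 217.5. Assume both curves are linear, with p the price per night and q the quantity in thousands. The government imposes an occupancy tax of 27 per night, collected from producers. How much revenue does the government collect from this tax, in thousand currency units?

Tax revenue = 4860 thousand.

Demand slope: (198 − 222)/(62 − 50) = -2, so qd = 322 − 2p.
Supply slope: (217.5 − 215)/(59 − 58) = 2.5, so qs = 2.5p + 70.
Before the tax: set 322 − 2p = 2.5p + 70 → p* = 56, q* = 210.
With the tax collected from producers, supply shifts: qs = 2.5(p − 27) + 70.
New equilibrium: consumers pay 71, producers receive 44, q = 180. (Wedge: pb − ps = 27.)
Revenue = t · Q = 27 · 180 = 4860.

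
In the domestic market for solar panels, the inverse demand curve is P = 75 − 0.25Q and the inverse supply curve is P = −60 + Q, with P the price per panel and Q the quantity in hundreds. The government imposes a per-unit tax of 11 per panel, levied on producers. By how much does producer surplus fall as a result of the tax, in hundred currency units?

Inverting to Q(P) form: Qd = 300 − 4P; Qs = P + 60.
Without the tax, 300 − 4P = P + 60 gives 5P = 240, so P* = 48 and Q* = 108.
With the tax collected from producers, supply shifts: Qs = (P − 11) + 60.
New equilibrium: buyers pay 50.2, producers receive 39.2, Q = 99.2. (Wedge: Pb − Ps = 11.)
ΔPS is the trapezoid between Q = 99.2 and Q = 108 of height 8.8: ½ · (108 + 99.2) · 8.8 = 911.68.

Producer surplus falls by 911.68 hundred.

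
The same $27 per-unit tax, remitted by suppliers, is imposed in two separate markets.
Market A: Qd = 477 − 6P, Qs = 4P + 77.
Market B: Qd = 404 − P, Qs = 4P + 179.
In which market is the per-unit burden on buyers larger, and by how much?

Market B, by $10.8.

Market A: pre-tax P* = $40, Q* = 237; post-tax Q = 172.2; per-unit burden on buyers = $10.8.
Market B: pre-tax P* = $45, Q* = 359; post-tax Q = 337.4; per-unit burden on buyers = $21.6.
Difference: $10.8 vs $21.6 → market B is larger by $10.8.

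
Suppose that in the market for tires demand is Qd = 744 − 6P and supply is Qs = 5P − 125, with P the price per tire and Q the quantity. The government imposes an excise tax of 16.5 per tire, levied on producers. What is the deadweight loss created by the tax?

Deadweight loss = 371.25.

Before the tax: set 744 − 6P = 5P − 125 → P* = 79, Q* = 270.
With the tax collected from producers, supply shifts: Qs = 5(P − 16.5) − 125.
Solving gives Q = 225 with consumers paying 86.5 and producers receiving 70 (the 16.5 wedge).
Quantity falls by |ΔQ| = |270 − 225| = 45.
DWL = ½ · t · |ΔQ| = ½ · 16.5 · 45 = 371.25.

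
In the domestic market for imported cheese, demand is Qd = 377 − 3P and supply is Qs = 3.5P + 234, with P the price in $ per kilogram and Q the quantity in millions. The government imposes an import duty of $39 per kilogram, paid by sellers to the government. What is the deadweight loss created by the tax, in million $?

Without the tax, 377 − 3P = 3.5P + 234 gives 6.5P = 143, so P* = $22 and Q* = 311.
With the tax collected from sellers, supply shifts: Qs = 3.5(P − 39) + 234.
New equilibrium: consumers pay $43, sellers receive $4, Q = 248. (Wedge: Pb − Ps = 39.)
Quantity falls by |ΔQ| = |311 − 248| = 63.
DWL = ½ · t · |ΔQ| = ½ · 39 · 63 = $1228.5.

Deadweight loss = $1228.5 million.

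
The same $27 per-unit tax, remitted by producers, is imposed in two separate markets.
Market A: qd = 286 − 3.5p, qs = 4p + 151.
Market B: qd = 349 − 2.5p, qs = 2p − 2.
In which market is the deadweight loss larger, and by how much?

Market A, by $275.4.

Market A: pre-tax p* = $18, q* = 223; post-tax q = 172.6; deadweight loss = $680.4.
Market B: pre-tax p* = $78, q* = 154; post-tax q = 124; deadweight loss = $405.
Difference: $680.4 vs $405 → market A is larger by $275.4.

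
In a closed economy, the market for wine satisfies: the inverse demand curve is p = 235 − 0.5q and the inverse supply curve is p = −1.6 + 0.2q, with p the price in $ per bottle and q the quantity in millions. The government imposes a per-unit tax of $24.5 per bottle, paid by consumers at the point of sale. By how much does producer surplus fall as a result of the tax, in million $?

Rewrite in direct form: qd = 470 − 2p and qs = 5p + 8.
Without the tax, 470 − 2p = 5p + 8 gives 7p = 462, so p* = $66 and q* = 338.
With the tax collected from consumers, demand (in seller-price terms) shifts: qd = 470 − 2(p + 24.5).
New equilibrium: consumers pay $83.5, suppliers receive $59, q = 303. (Wedge: pb − ps = 24.5.)
ΔPS is the trapezoid between Q = 303 and Q = 338 of height $7: ½ · (338 + 303) · 7 = $2243.5.

Producer surplus falls by $2243.5 million.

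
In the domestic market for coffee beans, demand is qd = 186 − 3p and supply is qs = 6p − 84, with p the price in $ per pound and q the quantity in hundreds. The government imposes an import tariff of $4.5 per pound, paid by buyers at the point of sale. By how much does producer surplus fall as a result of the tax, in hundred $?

Producer surplus falls by $137.25 hundred.

Without the tax, 186 − 3p = 6p − 84 gives 9p = 270, so p* = $30 and q* = 96.
With the tax collected from buyers, demand (in seller-price terms) shifts: qd = 186 − 3(p + 4.5).
Solving gives q = 87 with buyers paying $33 and sellers receiving $28.5 (the $4.5 wedge).
ΔPS is the trapezoid between Q = 87 and Q = 96 of height $1.5: ½ · (96 + 87) · 1.5 = $137.25.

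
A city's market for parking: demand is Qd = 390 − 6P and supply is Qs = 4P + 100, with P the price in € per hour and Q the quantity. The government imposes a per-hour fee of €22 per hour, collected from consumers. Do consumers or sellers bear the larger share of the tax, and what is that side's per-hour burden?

Before the tax: set 390 − 6P = 4P + 100 → P* = €29, Q* = 216.
With the tax collected from consumers, demand (in seller-price terms) shifts: Qd = 390 − 6(P + 22).
New equilibrium: consumers pay €37.8, sellers receive €15.8, Q = 163.2. (Wedge: Pb − Ps = 22.)
Per-hour burden: consumers €8.8, sellers €13.2.
Sellers take the larger share because supply is less price-elastic here (demand slope 6 vs supply slope 4).
The less price-elastic side of the market bears the larger share of a per-unit tax.

Sellers bear the larger share: €13.2 per hour.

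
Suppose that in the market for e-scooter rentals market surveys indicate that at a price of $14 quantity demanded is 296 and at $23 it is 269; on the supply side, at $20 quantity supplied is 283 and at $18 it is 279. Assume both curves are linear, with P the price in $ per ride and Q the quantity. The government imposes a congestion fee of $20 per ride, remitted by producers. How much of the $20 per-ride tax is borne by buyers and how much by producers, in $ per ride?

Demand slope: (269 − 296)/(23 − 14) = -3, so Qd = 338 − 3P.
Supply slope: (279 − 283)/(18 − 20) = 2, so Qs = 2P + 243.
Before the tax: set 338 − 3P = 2P + 243 → P* = $19, Q* = 281.
With the tax collected from producers, supply shifts: Qs = 2(P − 20) + 243.
New equilibrium: buyers pay $27, producers receive $7, Q = 257. (Wedge: Pb − Ps = 20.)
Burden on buyers: $8; on producers: $12. (They sum to $20.)
The less price-elastic side of the market bears the larger share of a per-unit tax.

Buyers bear $8 per ride; producers bear $12 per ride.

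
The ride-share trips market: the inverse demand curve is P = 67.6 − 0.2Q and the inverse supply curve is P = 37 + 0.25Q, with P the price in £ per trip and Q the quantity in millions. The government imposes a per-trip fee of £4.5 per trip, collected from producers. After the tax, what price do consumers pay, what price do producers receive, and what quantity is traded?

Consumers pay £56; producers receive £51.5; quantity = 58.

Inverting to Q(P) form: Qd = 338 − 5P; Qs = 4P − 148.
Before the tax: set 338 − 5P = 4P − 148 → P* = £54, Q* = 68.
With the tax collected from producers, supply shifts: Qs = 4(P − 4.5) − 148.
Solving gives Q = 58 with consumers paying £56 and producers receiving £51.5 (the £4.5 wedge).
The less price-elastic side of the market bears the larger share of a per-unit tax.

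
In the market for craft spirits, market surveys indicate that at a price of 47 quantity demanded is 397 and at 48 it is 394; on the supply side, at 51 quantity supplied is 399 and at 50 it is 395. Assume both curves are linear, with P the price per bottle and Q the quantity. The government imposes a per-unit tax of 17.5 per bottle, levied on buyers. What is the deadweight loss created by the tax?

Demand slope: (394 − 397)/(48 − 47) = -3, so Qd = 538 − 3P.
Supply slope: (395 − 399)/(50 − 51) = 4, so Qs = 4P + 195.
Before the tax: set 538 − 3P = 4P + 195 → P* = 49, Q* = 391.
With the tax collected from buyers, demand (in seller-price terms) shifts: Qd = 538 − 3(P + 17.5).
Solving gives Q = 361 with buyers paying 59 and producers receiving 41.5 (the 17.5 wedge).
Quantity falls by |ΔQ| = |391 − 361| = 30.
DWL = ½ · t · |ΔQ| = ½ · 17.5 · 30 = 262.5.

Deadweight loss = 262.5.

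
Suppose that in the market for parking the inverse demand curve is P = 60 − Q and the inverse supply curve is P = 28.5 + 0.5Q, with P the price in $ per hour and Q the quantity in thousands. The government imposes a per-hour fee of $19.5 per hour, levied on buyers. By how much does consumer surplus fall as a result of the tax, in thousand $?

Rewrite in direct form: Qd = 60 − P and Qs = 2P − 57.
Before the tax: set 60 − P = 2P − 57 → P* = $39, Q* = 21.
With the tax collected from buyers, demand (in seller-price terms) shifts: Qd = 60 − (P + 19.5).
New equilibrium: buyers pay $52, sellers receive $32.5, Q = 8. (Wedge: Pb − Ps = 19.5.)
ΔCS is the trapezoid between Q = 8 and Q = 21 of height $13: ½ · (21 + 8) · 13 = $188.5.

Consumer surplus falls by $188.5 thousand.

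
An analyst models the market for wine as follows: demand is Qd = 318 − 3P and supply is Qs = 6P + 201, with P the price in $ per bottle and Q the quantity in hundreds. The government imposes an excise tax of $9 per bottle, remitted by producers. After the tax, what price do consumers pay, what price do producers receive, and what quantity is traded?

Without the tax, 318 − 3P = 6P + 201 gives 9P = 117, so P* = $13 and Q* = 279.
With the tax collected from producers, supply shifts: Qs = 6(P − 9) + 201.
Solving gives Q = 261 with consumers paying $19 and producers receiving $10 (the $9 wedge).
The less price-elastic side of the market bears the larger share of a per-unit tax.

Consumers pay $19; producers receive $10; quantity = 261.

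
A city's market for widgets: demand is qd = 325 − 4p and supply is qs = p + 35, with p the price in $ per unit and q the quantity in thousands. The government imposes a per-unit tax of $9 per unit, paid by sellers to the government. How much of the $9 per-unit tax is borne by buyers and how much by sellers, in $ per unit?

Before the tax: set 325 − 4p = p + 35 → p* = $58, q* = 93.
With the tax collected from sellers, supply shifts: qs = (p − 9) + 35.
New equilibrium: buyers pay $59.8, sellers receive $50.8, q = 85.8. (Wedge: pb − ps = 9.)
Burden on buyers: $1.8; on sellers: $7.2. (They sum to $9.)

Buyers bear $1.8 per unit; sellers bear $7.2 per unit.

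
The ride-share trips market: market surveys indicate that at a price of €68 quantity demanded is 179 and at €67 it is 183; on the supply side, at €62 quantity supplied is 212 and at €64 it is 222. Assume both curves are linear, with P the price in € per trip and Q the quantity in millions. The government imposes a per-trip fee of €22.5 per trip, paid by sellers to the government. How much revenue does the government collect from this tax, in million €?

Demand slope: (183 − 179)/(67 − 68) = -4, so Qd = 451 − 4P.
Supply slope: (222 − 212)/(64 − 62) = 5, so Qs = 5P − 98.
Before the tax: set 451 − 4P = 5P − 98 → P* = €61, Q* = 207.
With the tax collected from sellers, supply shifts: Qs = 5(P − 22.5) − 98.
New equilibrium: consumers pay €73.5, sellers receive €51, Q = 157. (Wedge: Pb − Ps = 22.5.)
Revenue = t · Q = 22.5 · 157 = €3532.5.

Tax revenue = €3532.5 million.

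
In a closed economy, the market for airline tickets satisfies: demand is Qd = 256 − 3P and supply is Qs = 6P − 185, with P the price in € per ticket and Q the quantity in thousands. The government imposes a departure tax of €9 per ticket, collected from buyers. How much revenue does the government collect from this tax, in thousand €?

Before the tax: set 256 − 3P = 6P − 185 → P* = €49, Q* = 109.
With the tax collected from buyers, demand (in seller-price terms) shifts: Qd = 256 − 3(P + 9).
New equilibrium: buyers pay €55, suppliers receive €46, Q = 91. (Wedge: Pb − Ps = 9.)
Revenue = t · Q = 9 · 91 = €819.

Tax revenue = €819 thousand.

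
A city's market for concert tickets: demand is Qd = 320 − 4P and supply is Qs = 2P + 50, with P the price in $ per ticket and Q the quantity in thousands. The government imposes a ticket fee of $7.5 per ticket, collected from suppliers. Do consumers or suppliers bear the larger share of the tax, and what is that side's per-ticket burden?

Suppliers bear the larger share: $5 per ticket.

Before the tax: set 320 − 4P = 2P + 50 → P* = $45, Q* = 140.
With the tax collected from suppliers, supply shifts: Qs = 2(P − 7.5) + 50.
Solving gives Q = 130 with consumers paying $47.5 and suppliers receiving $40 (the $7.5 wedge).
Per-ticket burden: consumers $2.5, suppliers $5.
Suppliers take the larger share because supply is less price-elastic here (demand slope 4 vs supply slope 2).
The less price-elastic side of the market bears the larger share of a per-unit tax.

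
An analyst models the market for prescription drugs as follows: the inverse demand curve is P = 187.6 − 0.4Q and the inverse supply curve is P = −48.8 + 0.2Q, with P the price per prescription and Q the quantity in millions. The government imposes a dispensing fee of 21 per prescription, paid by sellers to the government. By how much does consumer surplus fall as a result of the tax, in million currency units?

Inverting to Q(P) form: Qd = 469 − 2.5P; Qs = 5P + 244.
Before the tax: set 469 − 2.5P = 5P + 244 → P* = 30, Q* = 394.
With the tax collected from sellers, supply shifts: Qs = 5(P − 21) + 244.
New equilibrium: buyers pay 44, sellers receive 23, Q = 359. (Wedge: Pb − Ps = 21.)
ΔCS is the trapezoid between Q = 359 and Q = 394 of height 14: ½ · (394 + 359) · 14 = 5271.

Consumer surplus falls by 5271 million.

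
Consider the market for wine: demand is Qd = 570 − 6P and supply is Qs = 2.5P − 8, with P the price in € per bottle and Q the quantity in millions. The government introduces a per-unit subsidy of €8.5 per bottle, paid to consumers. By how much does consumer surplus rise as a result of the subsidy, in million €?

Consumer surplus rises by €423.75 million.

Without the subsidy, 570 − 6P = 2.5P − 8 gives 8.5P = 578, so P* = €68 and Q* = 162.
With a per-unit subsidy paid to consumers, each effectively pays P − 8.5, so demand becomes Qd = 570 − 6(P − 8.5).
Solving gives Q = 177 with consumers paying €65.5 and producers receiving €74 (the €8.5 wedge).
ΔCS is the trapezoid between Q = 177 and Q = 162 of height €2.5: ½ · (162 + 177) · 2.5 = €423.75.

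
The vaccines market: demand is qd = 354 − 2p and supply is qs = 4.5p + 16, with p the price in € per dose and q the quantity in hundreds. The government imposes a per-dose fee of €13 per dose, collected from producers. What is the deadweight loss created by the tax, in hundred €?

Deadweight loss = €117 hundred.

Without the tax, 354 − 2p = 4.5p + 16 gives 6.5p = 338, so p* = €52 and q* = 250.
With the tax collected from producers, supply shifts: qs = 4.5(p − 13) + 16.
Solving gives q = 232 with buyers paying €61 and producers receiving €48 (the €13 wedge).
Quantity falls by |ΔQ| = |250 − 232| = 18.
DWL = ½ · t · |ΔQ| = ½ · 13 · 18 = €117.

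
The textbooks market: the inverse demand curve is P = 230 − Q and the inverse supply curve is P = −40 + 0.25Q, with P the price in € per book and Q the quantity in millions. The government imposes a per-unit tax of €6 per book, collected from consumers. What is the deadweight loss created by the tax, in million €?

Inverting to Q(P) form: Qd = 230 − P; Qs = 4P + 160.
Without the tax, 230 − P = 4P + 160 gives 5P = 70, so P* = €14 and Q* = 216.
With the tax collected from consumers, demand (in seller-price terms) shifts: Qd = 230 − (P + 6).
New equilibrium: consumers pay €18.8, producers receive €12.8, Q = 211.2. (Wedge: Pb − Ps = 6.)
Quantity falls by |ΔQ| = |216 − 211.2| = 4.8.
DWL = ½ · t · |ΔQ| = ½ · 6 · 4.8 = €14.4.

Deadweight loss = €14.4 million.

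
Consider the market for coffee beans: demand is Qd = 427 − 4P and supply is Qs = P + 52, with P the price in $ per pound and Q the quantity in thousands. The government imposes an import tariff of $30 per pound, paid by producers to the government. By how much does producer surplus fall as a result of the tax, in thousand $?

Without the tax, 427 − 4P = P + 52 gives 5P = 375, so P* = $75 and Q* = 127.
With the tax collected from producers, supply shifts: Qs = (P − 30) + 52.
Solving gives Q = 103 with consumers paying $81 and producers receiving $51 (the $30 wedge).
ΔPS is the trapezoid between Q = 103 and Q = 127 of height $24: ½ · (127 + 103) · 24 = $2760.

Producer surplus falls by $2760 thousand.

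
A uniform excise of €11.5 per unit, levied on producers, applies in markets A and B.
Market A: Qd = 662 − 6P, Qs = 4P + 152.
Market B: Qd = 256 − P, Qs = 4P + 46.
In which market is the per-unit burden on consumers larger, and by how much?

Market B, by €4.6.

Market A: pre-tax P* = €51, Q* = 356; post-tax Q = 328.4; per-unit burden on consumers = €4.6.
Market B: pre-tax P* = €42, Q* = 214; post-tax Q = 204.8; per-unit burden on consumers = €9.2.
Difference: €4.6 vs €9.2 → market B is larger by €4.6.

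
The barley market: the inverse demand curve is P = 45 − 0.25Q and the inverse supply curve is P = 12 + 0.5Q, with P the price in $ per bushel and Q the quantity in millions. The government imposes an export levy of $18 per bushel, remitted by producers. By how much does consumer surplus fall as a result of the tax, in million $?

Rewrite in direct form: Qd = 180 − 4P and Qs = 2P − 24.
Without the tax, 180 − 4P = 2P − 24 gives 6P = 204, so P* = $34 and Q* = 44.
With the tax collected from producers, supply shifts: Qs = 2(P − 18) − 24.
New equilibrium: consumers pay $40, producers receive $22, Q = 20. (Wedge: Pb − Ps = 18.)
ΔCS is the trapezoid between Q = 20 and Q = 44 of height $6: ½ · (44 + 20) · 6 = $192.

Consumer surplus falls by $192 million.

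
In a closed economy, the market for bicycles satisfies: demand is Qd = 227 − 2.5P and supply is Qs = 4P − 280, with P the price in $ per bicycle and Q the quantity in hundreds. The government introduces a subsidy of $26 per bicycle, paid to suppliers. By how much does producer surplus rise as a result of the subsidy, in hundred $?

Producer surplus rises by $520 hundred.

Without the subsidy, 227 − 2.5P = 4P − 280 gives 6.5P = 507, so P* = $78 and Q* = 32.
With a per-unit subsidy paid to suppliers, each receives P + 26 per unit sold, so supply becomes Qs = 4(P + 26) − 280.
New equilibrium: consumers pay $62, suppliers receive $88, Q = 72. (Wedge: Pb − Ps = −26.)
ΔPS is the trapezoid between Q = 72 and Q = 32 of height $10: ½ · (32 + 72) · 10 = $520.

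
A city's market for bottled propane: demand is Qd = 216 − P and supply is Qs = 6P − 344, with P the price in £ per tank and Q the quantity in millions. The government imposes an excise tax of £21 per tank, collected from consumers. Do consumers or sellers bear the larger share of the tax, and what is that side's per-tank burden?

Before the tax: set 216 − P = 6P − 344 → P* = £80, Q* = 136.
With the tax collected from consumers, demand (in seller-price terms) shifts: Qd = 216 − (P + 21).
New equilibrium: consumers pay £98, sellers receive £77, Q = 118. (Wedge: Pb − Ps = 21.)
Per-tank burden: consumers £18, sellers £3.
Consumers take the larger share because demand is less price-elastic here (demand slope 1 vs supply slope 6).

Consumers bear the larger share: £18 per tank.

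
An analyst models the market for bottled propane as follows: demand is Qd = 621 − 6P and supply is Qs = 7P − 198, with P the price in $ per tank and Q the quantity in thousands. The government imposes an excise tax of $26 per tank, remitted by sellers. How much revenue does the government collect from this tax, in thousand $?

Tax revenue = $4134 thousand.

Without the tax, 621 − 6P = 7P − 198 gives 13P = 819, so P* = $63 and Q* = 243.
With the tax collected from sellers, supply shifts: Qs = 7(P − 26) − 198.
New equilibrium: consumers pay $77, sellers receive $51, Q = 159. (Wedge: Pb − Ps = 26.)
Revenue = t · Q = 26 · 159 = $4134.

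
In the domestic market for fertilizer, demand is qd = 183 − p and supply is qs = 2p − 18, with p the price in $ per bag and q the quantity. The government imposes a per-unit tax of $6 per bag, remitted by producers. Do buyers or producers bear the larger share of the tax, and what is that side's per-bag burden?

Buyers bear the larger share: $4 per bag.

Before the tax: set 183 − p = 2p − 18 → p* = $67, q* = 116.
With the tax collected from producers, supply shifts: qs = 2(p − 6) − 18.
New equilibrium: buyers pay $71, producers receive $65, q = 112. (Wedge: pb − ps = 6.)
Per-bag burden: buyers $4, producers $2.
Buyers take the larger share because demand is less price-elastic here (demand slope 1 vs supply slope 2).
The less price-elastic side of the market bears the larger share of a per-unit tax.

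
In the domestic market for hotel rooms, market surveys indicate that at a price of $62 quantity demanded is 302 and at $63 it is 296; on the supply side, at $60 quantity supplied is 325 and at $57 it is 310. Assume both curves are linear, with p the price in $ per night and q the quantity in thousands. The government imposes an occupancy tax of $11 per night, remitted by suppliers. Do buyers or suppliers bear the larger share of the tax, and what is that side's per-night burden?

Demand slope: (296 − 302)/(63 − 62) = -6, so qd = 674 − 6p.
Supply slope: (310 − 325)/(57 − 60) = 5, so qs = 5p + 25.
Before the tax: set 674 − 6p = 5p + 25 → p* = $59, q* = 320.
With the tax collected from suppliers, supply shifts: qs = 5(p − 11) + 25.
Solving gives q = 290 with buyers paying $64 and suppliers receiving $53 (the $11 wedge).
Per-night burden: buyers $5, suppliers $6.
Suppliers take the larger share because supply is less price-elastic here (demand slope 6 vs supply slope 5).

Suppliers bear the larger share: $6 per night.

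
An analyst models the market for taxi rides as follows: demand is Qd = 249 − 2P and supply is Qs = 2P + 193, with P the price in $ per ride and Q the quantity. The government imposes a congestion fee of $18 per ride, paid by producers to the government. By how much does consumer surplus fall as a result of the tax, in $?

Consumer surplus falls by $1908.

Without the tax, 249 − 2P = 2P + 193 gives 4P = 56, so P* = $14 and Q* = 221.
With the tax collected from producers, supply shifts: Qs = 2(P − 18) + 193.
Solving gives Q = 203 with buyers paying $23 and producers receiving $5 (the $18 wedge).
ΔCS is the trapezoid between Q = 203 and Q = 221 of height $9: ½ · (221 + 203) · 9 = $1908.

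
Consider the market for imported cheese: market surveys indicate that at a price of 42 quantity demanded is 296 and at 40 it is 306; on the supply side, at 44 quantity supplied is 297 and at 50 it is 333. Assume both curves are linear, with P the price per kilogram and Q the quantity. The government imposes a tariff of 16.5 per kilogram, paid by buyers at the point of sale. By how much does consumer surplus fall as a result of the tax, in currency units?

Consumer surplus falls by 2416.5.

Demand slope: (306 − 296)/(40 − 42) = -5, so Qd = 506 − 5P.
Supply slope: (333 − 297)/(50 − 44) = 6, so Qs = 6P + 33.
Without the tax, 506 − 5P = 6P + 33 gives 11P = 473, so P* = 43 and Q* = 291.
With the tax collected from buyers, demand (in seller-price terms) shifts: Qd = 506 − 5(P + 16.5).
New equilibrium: buyers pay 52, suppliers receive 35.5, Q = 246. (Wedge: Pb − Ps = 16.5.)
ΔCS is the trapezoid between Q = 246 and Q = 291 of height 9: ½ · (291 + 246) · 9 = 2416.5.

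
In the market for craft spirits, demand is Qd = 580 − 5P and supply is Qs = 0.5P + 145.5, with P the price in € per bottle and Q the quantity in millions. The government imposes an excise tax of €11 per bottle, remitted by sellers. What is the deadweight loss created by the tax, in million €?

Without the tax, 580 − 5P = 0.5P + 145.5 gives 5.5P = 434.5, so P* = €79 and Q* = 185.
With the tax collected from sellers, supply shifts: Qs = 0.5(P − 11) + 145.5.
Solving gives Q = 180 with buyers paying €80 and sellers receiving €69 (the €11 wedge).
Quantity falls by |ΔQ| = |185 − 180| = 5.
DWL = ½ · t · |ΔQ| = ½ · 11 · 5 = €27.5.

Deadweight loss = €27.5 million.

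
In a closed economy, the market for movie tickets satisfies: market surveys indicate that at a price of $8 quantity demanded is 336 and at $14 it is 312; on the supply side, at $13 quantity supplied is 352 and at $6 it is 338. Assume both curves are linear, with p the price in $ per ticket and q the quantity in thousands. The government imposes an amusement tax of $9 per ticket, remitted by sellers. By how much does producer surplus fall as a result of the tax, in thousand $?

Producer surplus falls by $2004 thousand.

Demand slope: (312 − 336)/(14 − 8) = -4, so qd = 368 − 4p.
Supply slope: (338 − 352)/(6 − 13) = 2, so qs = 2p + 326.
Before the tax: set 368 − 4p = 2p + 326 → p* = $7, q* = 340.
With the tax collected from sellers, supply shifts: qs = 2(p − 9) + 326.
Solving gives q = 328 with consumers paying $10 and sellers receiving $1 (the $9 wedge).
ΔPS is the trapezoid between Q = 328 and Q = 340 of height $6: ½ · (340 + 328) · 6 = $2004.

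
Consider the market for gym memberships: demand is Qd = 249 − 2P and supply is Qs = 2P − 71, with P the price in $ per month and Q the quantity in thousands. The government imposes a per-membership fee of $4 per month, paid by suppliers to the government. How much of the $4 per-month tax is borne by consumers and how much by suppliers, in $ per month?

Without the tax, 249 − 2P = 2P − 71 gives 4P = 320, so P* = $80 and Q* = 89.
With the tax collected from suppliers, supply shifts: Qs = 2(P − 4) − 71.
New equilibrium: consumers pay $82, suppliers receive $78, Q = 85. (Wedge: Pb − Ps = 4.)
Burden on consumers: $2; on suppliers: $2. (They sum to $4.)

Consumers bear $2 per month; suppliers bear $2 per month.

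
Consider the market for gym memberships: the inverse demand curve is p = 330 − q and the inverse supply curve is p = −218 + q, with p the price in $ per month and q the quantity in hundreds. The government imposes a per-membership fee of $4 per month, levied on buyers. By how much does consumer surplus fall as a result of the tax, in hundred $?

Inverting to q(p) form: qd = 330 − p; qs = p + 218.
Without the tax, 330 − p = p + 218 gives 2p = 112, so p* = $56 and q* = 274.
With the tax collected from buyers, demand (in seller-price terms) shifts: qd = 330 − (p + 4).
New equilibrium: buyers pay $58, producers receive $54, q = 272. (Wedge: pb − ps = 4.)
ΔCS is the trapezoid between Q = 272 and Q = 274 of height $2: ½ · (274 + 272) · 2 = $546.

Consumer surplus falls by $546 hundred.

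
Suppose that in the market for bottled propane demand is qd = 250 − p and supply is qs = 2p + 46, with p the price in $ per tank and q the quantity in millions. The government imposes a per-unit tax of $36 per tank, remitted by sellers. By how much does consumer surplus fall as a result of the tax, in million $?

Before the tax: set 250 − p = 2p + 46 → p* = $68, q* = 182.
With the tax collected from sellers, supply shifts: qs = 2(p − 36) + 46.
New equilibrium: buyers pay $92, sellers receive $56, q = 158. (Wedge: pb − ps = 36.)
ΔCS is the trapezoid between Q = 158 and Q = 182 of height $24: ½ · (182 + 158) · 24 = $4080.

Consumer surplus falls by $4080 million.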